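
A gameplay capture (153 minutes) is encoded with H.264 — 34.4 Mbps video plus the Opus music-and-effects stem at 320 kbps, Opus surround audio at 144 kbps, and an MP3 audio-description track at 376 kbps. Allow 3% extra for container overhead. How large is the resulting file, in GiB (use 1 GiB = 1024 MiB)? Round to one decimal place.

153 min = 9180 s
Audio total: 320 + 144 + 376 = 840 kbps = 0.840 Mbps.
Total bitrate: 34.4 + 0.840 = 35.240 Mbps.
Stream data: 35.240 Mbps × 9180 s = 323503.2 Mb.
With 3% container overhead: ×1.03.
333,208 Mb = 41,651,037,000 bytes ÷ 1,073,741,824 = 38.79 GiB.

38.8 GiB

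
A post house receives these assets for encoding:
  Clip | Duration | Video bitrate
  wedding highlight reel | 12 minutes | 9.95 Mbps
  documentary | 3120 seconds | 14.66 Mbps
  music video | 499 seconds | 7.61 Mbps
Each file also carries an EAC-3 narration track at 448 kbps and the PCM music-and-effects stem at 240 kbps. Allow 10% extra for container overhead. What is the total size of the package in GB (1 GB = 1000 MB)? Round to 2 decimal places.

Audio total: 448 + 240 = 688 kbps = 0.688 Mbps.
wedding highlight reel: 10.638 Mbps × 720 s × 1.10 = 8425.3 Mb
documentary: 15.348 Mbps × 3120 s × 1.10 = 52674.3 Mb
music video: 8.298 Mbps × 499 s × 1.10 = 4554.8 Mb
Total: 65654.4 Mb = 8206.8 MB.
= 8.207 GB.

8.21 GB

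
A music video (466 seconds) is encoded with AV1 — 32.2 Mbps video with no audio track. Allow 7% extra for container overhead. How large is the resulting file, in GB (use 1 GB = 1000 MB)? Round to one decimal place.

Total bitrate: 32.2 Mbps.
Stream data: 32.200 Mbps × 466 s = 15005.2 Mb.
With 7% container overhead: ×1.07.
16,056 Mb ÷ 8 = 2,007 MB → 2.007 GB.

2.0 GB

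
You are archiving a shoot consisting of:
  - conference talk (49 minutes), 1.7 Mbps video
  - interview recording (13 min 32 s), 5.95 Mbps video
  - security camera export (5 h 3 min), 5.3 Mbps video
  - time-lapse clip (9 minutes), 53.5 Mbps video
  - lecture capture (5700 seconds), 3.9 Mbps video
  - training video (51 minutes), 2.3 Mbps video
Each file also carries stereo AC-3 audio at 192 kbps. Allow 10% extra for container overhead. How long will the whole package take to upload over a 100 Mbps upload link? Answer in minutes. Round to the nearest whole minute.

31 minutes

Audio: 192 kbps = 0.192 Mbps.
conference talk: 1.892 Mbps × 2940 s × 1.10 = 6118.7 Mb
interview recording: 6.142 Mbps × 812 s × 1.10 = 5486.0 Mb
security camera export: 5.492 Mbps × 18180 s × 1.10 = 109829.0 Mb
time-lapse clip: 53.692 Mbps × 540 s × 1.10 = 31893.0 Mb
lecture capture: 4.092 Mbps × 5700 s × 1.10 = 25656.8 Mb
training video: 2.492 Mbps × 3060 s × 1.10 = 8388.1 Mb
Total: 187371.7 Mb = 23421.5 MB.
At 100 Mbps: 187371.7 / 100 = 1874 s ≈ 31.2 minutes.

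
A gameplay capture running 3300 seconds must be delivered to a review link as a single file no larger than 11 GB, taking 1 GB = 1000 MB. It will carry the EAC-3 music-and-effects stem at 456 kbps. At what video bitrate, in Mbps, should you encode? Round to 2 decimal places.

Budget: 11 GB = 88000.0 Mb.
Total bitrate budget: 88000.0 Mb / 3300 s = 26.667 Mbps.
Audio: 456 kbps = 0.456 Mbps.
Video: 26.667 − 0.456 = 26.211 Mbps.

26.21 Mbps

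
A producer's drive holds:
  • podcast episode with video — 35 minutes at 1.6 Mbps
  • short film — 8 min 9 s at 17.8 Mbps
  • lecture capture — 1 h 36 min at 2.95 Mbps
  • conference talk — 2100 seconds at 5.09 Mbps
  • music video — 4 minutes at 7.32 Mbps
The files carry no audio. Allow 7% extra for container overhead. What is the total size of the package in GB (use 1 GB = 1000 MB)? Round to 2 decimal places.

podcast episode with video: 1.600 Mbps × 2100 s × 1.07 = 3595.2 Mb
short film: 17.800 Mbps × 489 s × 1.07 = 9313.5 Mb
lecture capture: 2.950 Mbps × 5760 s × 1.07 = 18181.4 Mb
conference talk: 5.090 Mbps × 2100 s × 1.07 = 11437.2 Mb
music video: 7.320 Mbps × 240 s × 1.07 = 1879.8 Mb
Total: 44407.1 Mb = 5550.9 MB.
= 5.551 GB.

5.55 GB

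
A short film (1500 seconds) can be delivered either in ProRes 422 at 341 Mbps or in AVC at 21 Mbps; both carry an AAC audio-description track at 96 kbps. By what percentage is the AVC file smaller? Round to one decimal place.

Audio: 96 kbps = 0.096 Mbps.
ProRes 422: 341.096 Mbps × 1500 s = 511644.0 Mb = 59.563 GiB.
AVC: 21.096 Mbps × 1500 s = 31644.0 Mb = 3.684 GiB.
Reduction: (1 − 3.684/59.563) × 100 = 93.82%.

93.8%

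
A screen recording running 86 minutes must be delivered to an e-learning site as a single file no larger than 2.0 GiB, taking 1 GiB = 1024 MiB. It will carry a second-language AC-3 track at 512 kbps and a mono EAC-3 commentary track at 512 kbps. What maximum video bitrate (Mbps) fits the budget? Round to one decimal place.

2.3 Mbps

Budget: 2.0 GiB = 17179.9 Mb.
86 min = 5160 s
Total bitrate budget: 17179.9 Mb / 5160 s = 3.329 Mbps.
Audio total: 512 + 512 = 1024 kbps = 1.024 Mbps.
Video: 3.329 − 1.024 = 2.305 Mbps.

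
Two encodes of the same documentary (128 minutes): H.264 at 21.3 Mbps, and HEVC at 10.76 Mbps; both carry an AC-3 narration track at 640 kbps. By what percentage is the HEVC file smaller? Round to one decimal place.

48.0%

128 min = 7680 s
Audio: 640 kbps = 0.640 Mbps.
H.264: 21.940 Mbps × 7680 s = 168499.2 Mb = 21.062 GB.
HEVC: 11.400 Mbps × 7680 s = 87552.0 Mb = 10.944 GB.
Reduction: (1 − 10.944/21.062) × 100 = 48.04%.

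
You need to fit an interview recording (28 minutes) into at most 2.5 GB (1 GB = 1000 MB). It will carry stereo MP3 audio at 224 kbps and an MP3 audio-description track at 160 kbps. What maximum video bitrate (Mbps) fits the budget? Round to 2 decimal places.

11.52 Mbps

Budget: 2.5 GB = 20000.0 Mb.
28 min = 1680 s
Total bitrate budget: 20000.0 Mb / 1680 s = 11.905 Mbps.
Audio total: 224 + 160 = 384 kbps = 0.384 Mbps.
Video: 11.905 − 0.384 = 11.521 Mbps.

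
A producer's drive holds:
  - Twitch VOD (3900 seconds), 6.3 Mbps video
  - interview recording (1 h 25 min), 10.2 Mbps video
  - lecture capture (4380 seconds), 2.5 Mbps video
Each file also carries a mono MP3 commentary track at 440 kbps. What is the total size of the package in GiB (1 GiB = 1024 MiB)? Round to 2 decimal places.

Audio: 440 kbps = 0.440 Mbps.
Twitch VOD: 6.740 Mbps × 3900 s = 26286.0 Mb
interview recording: 10.640 Mbps × 5100 s = 54264.0 Mb
lecture capture: 2.940 Mbps × 4380 s = 12877.2 Mb
Total: 93427.2 Mb = 11678.4 MB.
= 10.88 GiB.

10.88 GiB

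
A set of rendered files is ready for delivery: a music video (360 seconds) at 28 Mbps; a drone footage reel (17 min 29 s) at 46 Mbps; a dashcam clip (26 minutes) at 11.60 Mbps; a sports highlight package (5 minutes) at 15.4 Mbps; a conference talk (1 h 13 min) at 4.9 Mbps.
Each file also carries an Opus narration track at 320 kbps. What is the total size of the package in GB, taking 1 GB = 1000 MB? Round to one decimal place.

Audio: 320 kbps = 0.320 Mbps.
music video: 28.320 Mbps × 360 s = 10195.2 Mb
drone footage reel: 46.320 Mbps × 1049 s = 48589.7 Mb
dashcam clip: 11.920 Mbps × 1560 s = 18595.2 Mb
sports highlight package: 15.720 Mbps × 300 s = 4716.0 Mb
conference talk: 5.220 Mbps × 4380 s = 22863.6 Mb
Total: 104959.7 Mb = 13120.0 MB.
= 13.12 GB.

13.1 GB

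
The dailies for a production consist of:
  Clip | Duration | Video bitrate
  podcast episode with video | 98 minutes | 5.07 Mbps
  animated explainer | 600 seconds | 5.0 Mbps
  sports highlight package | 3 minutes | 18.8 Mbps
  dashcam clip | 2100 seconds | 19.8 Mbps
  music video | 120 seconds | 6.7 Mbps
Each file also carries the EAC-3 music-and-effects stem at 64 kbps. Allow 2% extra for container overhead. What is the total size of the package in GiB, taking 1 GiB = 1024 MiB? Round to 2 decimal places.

9.40 GiB

Audio: 64 kbps = 0.064 Mbps.
podcast episode with video: 5.134 Mbps × 5880 s × 1.02 = 30791.7 Mb
animated explainer: 5.064 Mbps × 600 s × 1.02 = 3099.2 Mb
sports highlight package: 18.864 Mbps × 180 s × 1.02 = 3463.4 Mb
dashcam clip: 19.864 Mbps × 2100 s × 1.02 = 42548.7 Mb
music video: 6.764 Mbps × 120 s × 1.02 = 827.9 Mb
Total: 80730.9 Mb = 10091.4 MB.
= 9.398 GiB.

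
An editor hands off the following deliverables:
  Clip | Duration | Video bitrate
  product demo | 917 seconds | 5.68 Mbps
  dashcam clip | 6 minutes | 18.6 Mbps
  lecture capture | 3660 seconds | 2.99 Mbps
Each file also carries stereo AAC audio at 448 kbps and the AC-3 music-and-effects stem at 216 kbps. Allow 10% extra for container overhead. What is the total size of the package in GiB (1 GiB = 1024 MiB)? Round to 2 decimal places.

3.35 GiB

Audio total: 448 + 216 = 664 kbps = 0.664 Mbps.
product demo: 6.344 Mbps × 917 s × 1.10 = 6399.2 Mb
dashcam clip: 19.264 Mbps × 360 s × 1.10 = 7628.5 Mb
lecture capture: 3.654 Mbps × 3660 s × 1.10 = 14711.0 Mb
Total: 28738.7 Mb = 3592.3 MB.
= 3.346 GiB.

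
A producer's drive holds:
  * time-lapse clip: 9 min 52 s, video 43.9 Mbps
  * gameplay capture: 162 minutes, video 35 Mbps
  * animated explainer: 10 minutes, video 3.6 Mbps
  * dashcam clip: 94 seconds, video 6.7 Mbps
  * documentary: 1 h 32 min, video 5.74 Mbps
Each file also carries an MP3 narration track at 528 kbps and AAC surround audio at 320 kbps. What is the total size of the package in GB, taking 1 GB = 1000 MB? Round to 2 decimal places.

Audio total: 528 + 320 = 848 kbps = 0.848 Mbps.
time-lapse clip: 44.748 Mbps × 592 s = 26490.8 Mb
gameplay capture: 35.848 Mbps × 9720 s = 348442.6 Mb
animated explainer: 4.448 Mbps × 600 s = 2668.8 Mb
dashcam clip: 7.548 Mbps × 94 s = 709.5 Mb
documentary: 6.588 Mbps × 5520 s = 36365.8 Mb
Total: 414677.4 Mb = 51834.7 MB.
= 51.83 GB.

51.83 GB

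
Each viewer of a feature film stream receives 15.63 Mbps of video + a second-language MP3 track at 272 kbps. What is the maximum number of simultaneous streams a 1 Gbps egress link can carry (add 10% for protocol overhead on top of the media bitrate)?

Audio: 272 kbps = 0.272 Mbps.
Per-viewer media rate: 15.902 Mbps.
On the wire with 10% overhead: 17.492 Mbps.
1 Gbps = 1,000 Mbps; 1,000 / 17.492 = 57.17 → 57 viewers.

57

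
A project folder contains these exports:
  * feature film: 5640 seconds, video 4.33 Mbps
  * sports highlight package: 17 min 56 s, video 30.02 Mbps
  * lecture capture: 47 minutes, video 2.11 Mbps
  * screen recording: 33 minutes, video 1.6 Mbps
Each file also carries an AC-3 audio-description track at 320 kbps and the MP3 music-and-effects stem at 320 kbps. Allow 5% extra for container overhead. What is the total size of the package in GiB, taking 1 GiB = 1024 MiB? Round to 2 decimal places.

8.95 GiB

Audio total: 320 + 320 = 640 kbps = 0.640 Mbps.
feature film: 4.970 Mbps × 5640 s × 1.05 = 29432.3 Mb
sports highlight package: 30.660 Mbps × 1076 s × 1.05 = 34639.7 Mb
lecture capture: 2.750 Mbps × 2820 s × 1.05 = 8142.8 Mb
screen recording: 2.240 Mbps × 1980 s × 1.05 = 4657.0 Mb
Total: 76871.7 Mb = 9609.0 MB.
= 8.949 GiB.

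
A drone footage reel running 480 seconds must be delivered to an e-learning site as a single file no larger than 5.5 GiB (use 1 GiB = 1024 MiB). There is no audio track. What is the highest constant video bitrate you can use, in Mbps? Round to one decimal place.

98.4 Mbps

Budget: 5.5 GiB = 47244.6 Mb.
Total bitrate budget: 47244.6 Mb / 480 s = 98.426 Mbps.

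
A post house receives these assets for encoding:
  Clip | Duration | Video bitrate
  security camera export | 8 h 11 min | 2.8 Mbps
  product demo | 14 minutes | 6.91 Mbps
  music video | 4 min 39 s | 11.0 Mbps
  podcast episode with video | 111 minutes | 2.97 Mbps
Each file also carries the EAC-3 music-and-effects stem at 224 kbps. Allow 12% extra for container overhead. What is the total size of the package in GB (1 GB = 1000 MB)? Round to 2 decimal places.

16.73 GB

Audio: 224 kbps = 0.224 Mbps.
security camera export: 3.024 Mbps × 29460 s × 1.12 = 99777.5 Mb
product demo: 7.134 Mbps × 840 s × 1.12 = 6711.7 Mb
music video: 11.224 Mbps × 279 s × 1.12 = 3507.3 Mb
podcast episode with video: 3.194 Mbps × 6660 s × 1.12 = 23824.7 Mb
Total: 133821.1 Mb = 16727.6 MB.
= 16.73 GB.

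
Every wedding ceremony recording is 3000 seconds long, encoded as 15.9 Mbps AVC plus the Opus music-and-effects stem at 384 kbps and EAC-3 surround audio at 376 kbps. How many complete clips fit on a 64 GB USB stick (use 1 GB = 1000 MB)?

Audio total: 384 + 376 = 760 kbps = 0.760 Mbps.
Total bitrate: 16.660 Mbps.
Per item: 16.660 Mbps × 3000 s = 49,980 Mb = 6,248 MB.
Capacity: 64 GB = 512,000 Mb; 10.24 items → 10 complete.

10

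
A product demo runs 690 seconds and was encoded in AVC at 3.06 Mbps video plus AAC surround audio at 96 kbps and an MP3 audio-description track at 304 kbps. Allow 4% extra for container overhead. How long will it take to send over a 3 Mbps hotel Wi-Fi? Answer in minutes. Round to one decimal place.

13.8 minutes

Audio total: 96 + 304 = 400 kbps = 0.400 Mbps.
Total bitrate: 3.460 Mbps.
File: 3.460 Mbps × 690 s = 2387.4 Mb.
With 4% container overhead: ×1.04. → 2482.9 Mb.
At 3 Mbps: 2482.9 / 3 = 827.6 s ≈ 13.8 minutes.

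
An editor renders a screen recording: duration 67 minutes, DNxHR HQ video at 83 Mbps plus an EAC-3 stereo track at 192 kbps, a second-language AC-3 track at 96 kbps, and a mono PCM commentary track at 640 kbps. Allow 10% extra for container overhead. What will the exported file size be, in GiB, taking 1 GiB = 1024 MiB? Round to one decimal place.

67 min = 4020 s
Audio total: 192 + 96 + 640 = 928 kbps = 0.928 Mbps.
Total bitrate: 83 + 0.928 = 83.928 Mbps.
Stream data: 83.928 Mbps × 4020 s = 337390.6 Mb.
With 10% container overhead: ×1.10.
371,130 Mb = 46,391,202,000 bytes ÷ 1,073,741,824 = 43.21 GiB.

43.2 GiB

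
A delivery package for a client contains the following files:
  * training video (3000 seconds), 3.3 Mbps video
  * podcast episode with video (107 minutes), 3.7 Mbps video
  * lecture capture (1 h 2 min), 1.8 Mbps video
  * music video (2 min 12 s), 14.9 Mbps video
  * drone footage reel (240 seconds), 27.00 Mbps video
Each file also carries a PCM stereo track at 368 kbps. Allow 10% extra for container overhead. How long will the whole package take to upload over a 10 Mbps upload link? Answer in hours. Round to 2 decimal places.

Audio: 368 kbps = 0.368 Mbps.
training video: 3.668 Mbps × 3000 s × 1.10 = 12104.4 Mb
podcast episode with video: 4.068 Mbps × 6420 s × 1.10 = 28728.2 Mb
lecture capture: 2.168 Mbps × 3720 s × 1.10 = 8871.5 Mb
music video: 15.268 Mbps × 132 s × 1.10 = 2216.9 Mb
drone footage reel: 27.368 Mbps × 240 s × 1.10 = 7225.2 Mb
Total: 59146.1 Mb = 7393.3 MB.
At 10 Mbps: 59146.1 / 10 = 5915 s ≈ 1.64 hours.

1.64 hours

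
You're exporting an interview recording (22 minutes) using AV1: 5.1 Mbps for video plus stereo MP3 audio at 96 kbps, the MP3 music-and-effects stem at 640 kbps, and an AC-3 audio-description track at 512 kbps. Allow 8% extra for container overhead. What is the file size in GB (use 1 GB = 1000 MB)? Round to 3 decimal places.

22 min = 1320 s
Audio total: 96 + 640 + 512 = 1248 kbps = 1.248 Mbps.
Total bitrate: 5.1 + 1.248 = 6.348 Mbps.
Stream data: 6.348 Mbps × 1320 s = 8379.4 Mb.
With 8% container overhead: ×1.08.
9,050 Mb ÷ 8 = 1,131 MB → 1.131 GB.

1.131 GB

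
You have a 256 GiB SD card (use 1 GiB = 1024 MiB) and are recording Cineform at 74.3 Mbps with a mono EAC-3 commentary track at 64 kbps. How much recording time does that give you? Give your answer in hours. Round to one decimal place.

8.2 hours

Audio: 64 kbps = 0.064 Mbps.
Total bitrate: 74.3 + 0.064 = 74.364 Mbps.
Capacity: 256 GiB = 2,199,023 Mb.
Recording time: 2,199,023 / 74.364 = 29,571 s ≈ 8.21 hours.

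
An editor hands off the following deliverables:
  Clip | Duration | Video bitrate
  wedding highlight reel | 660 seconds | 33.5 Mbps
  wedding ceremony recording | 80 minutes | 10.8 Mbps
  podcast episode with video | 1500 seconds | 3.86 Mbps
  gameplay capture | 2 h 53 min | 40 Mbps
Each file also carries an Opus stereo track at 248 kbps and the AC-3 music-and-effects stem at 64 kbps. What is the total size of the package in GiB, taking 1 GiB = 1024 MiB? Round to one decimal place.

58.2 GiB

Audio total: 248 + 64 = 312 kbps = 0.312 Mbps.
wedding highlight reel: 33.812 Mbps × 660 s = 22315.9 Mb
wedding ceremony recording: 11.112 Mbps × 4800 s = 53337.6 Mb
podcast episode with video: 4.172 Mbps × 1500 s = 6258.0 Mb
gameplay capture: 40.312 Mbps × 10380 s = 418438.6 Mb
Total: 500350.1 Mb = 62543.8 MB.
= 58.25 GiB.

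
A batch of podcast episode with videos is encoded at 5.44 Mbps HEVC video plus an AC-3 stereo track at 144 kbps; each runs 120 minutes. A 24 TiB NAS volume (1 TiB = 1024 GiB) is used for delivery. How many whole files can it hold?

120 min = 7200 s
Audio: 144 kbps = 0.144 Mbps.
Total bitrate: 5.584 Mbps.
Per item: 5.584 Mbps × 7200 s = 40,205 Mb = 5,026 MB.
Capacity: 24 TiB = 211,106,233 Mb; 5250.77 items → 5250 complete.

5250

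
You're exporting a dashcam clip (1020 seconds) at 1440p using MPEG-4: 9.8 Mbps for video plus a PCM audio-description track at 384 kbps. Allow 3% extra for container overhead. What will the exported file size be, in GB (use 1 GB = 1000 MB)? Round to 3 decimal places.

1.337 GB

Audio: 384 kbps = 0.384 Mbps.
Total bitrate: 9.8 + 0.384 = 10.184 Mbps.
Stream data: 10.184 Mbps × 1020 s = 10387.7 Mb.
With 3% container overhead: ×1.03.
10,699 Mb ÷ 8 = 1,337 MB → 1.337 GB.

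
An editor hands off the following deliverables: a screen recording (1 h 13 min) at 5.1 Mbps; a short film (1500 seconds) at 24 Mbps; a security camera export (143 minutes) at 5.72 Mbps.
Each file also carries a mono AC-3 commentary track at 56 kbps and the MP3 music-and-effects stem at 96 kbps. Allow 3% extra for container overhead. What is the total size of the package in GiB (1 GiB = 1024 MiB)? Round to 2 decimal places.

Audio total: 56 + 96 = 152 kbps = 0.152 Mbps.
screen recording: 5.252 Mbps × 4380 s × 1.03 = 23693.9 Mb
short film: 24.152 Mbps × 1500 s × 1.03 = 37314.8 Mb
security camera export: 5.872 Mbps × 8580 s × 1.03 = 51893.2 Mb
Total: 112901.9 Mb = 14112.7 MB.
= 13.14 GiB.

13.14 GiB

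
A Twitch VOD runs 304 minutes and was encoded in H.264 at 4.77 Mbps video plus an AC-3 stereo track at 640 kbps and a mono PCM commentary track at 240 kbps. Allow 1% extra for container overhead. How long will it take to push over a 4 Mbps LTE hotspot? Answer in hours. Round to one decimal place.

7.2 hours

304 min = 18240 s
Audio total: 640 + 240 = 880 kbps = 0.880 Mbps.
Total bitrate: 5.650 Mbps.
File: 5.650 Mbps × 18240 s = 103056.0 Mb.
With 1% container overhead: ×1.01. → 104086.6 Mb.
At 4 Mbps: 104086.6 / 4 = 26021.6 s ≈ 7.23 hours.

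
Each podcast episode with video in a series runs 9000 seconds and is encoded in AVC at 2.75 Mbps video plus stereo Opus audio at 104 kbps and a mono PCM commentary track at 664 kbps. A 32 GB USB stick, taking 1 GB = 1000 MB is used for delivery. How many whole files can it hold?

8

Audio total: 104 + 664 = 768 kbps = 0.768 Mbps.
Total bitrate: 3.518 Mbps.
Per item: 3.518 Mbps × 9000 s = 31,662 Mb = 3,958 MB.
Capacity: 32 GB = 256,000 Mb; 8.09 items → 8 complete.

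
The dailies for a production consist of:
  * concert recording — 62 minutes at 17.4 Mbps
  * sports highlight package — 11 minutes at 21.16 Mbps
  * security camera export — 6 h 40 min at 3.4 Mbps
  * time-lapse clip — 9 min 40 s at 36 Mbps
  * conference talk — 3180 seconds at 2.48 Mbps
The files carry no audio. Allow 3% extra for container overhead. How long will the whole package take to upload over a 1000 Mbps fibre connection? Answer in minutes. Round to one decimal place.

concert recording: 17.400 Mbps × 3720 s × 1.03 = 66669.8 Mb
sports highlight package: 21.160 Mbps × 660 s × 1.03 = 14384.6 Mb
security camera export: 3.400 Mbps × 24000 s × 1.03 = 84048.0 Mb
time-lapse clip: 36.000 Mbps × 580 s × 1.03 = 21506.4 Mb
conference talk: 2.480 Mbps × 3180 s × 1.03 = 8123.0 Mb
Total: 194731.8 Mb = 24341.5 MB.
At 1000 Mbps: 194731.8 / 1000 = 195 s ≈ 3.25 minutes.

3.2 minutes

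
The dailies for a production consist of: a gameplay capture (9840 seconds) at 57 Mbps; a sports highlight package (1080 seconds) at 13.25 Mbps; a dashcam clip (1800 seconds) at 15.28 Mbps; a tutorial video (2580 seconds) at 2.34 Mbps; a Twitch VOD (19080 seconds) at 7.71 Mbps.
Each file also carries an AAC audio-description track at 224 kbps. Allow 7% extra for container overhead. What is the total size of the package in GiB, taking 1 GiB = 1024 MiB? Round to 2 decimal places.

Audio: 224 kbps = 0.224 Mbps.
gameplay capture: 57.224 Mbps × 9840 s × 1.07 = 602500.1 Mb
sports highlight package: 13.474 Mbps × 1080 s × 1.07 = 15570.6 Mb
dashcam clip: 15.504 Mbps × 1800 s × 1.07 = 29860.7 Mb
tutorial video: 2.564 Mbps × 2580 s × 1.07 = 7078.2 Mb
Twitch VOD: 7.934 Mbps × 19080 s × 1.07 = 161977.4 Mb
Total: 816986.9 Mb = 102123.4 MB.
= 95.11 GiB.

95.11 GiB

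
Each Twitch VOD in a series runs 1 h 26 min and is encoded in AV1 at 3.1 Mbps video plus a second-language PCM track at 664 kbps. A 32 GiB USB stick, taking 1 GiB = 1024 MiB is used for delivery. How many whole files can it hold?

14

1 h 26 min = 86 min = 5160 s
Audio: 664 kbps = 0.664 Mbps.
Total bitrate: 3.764 Mbps.
Per item: 3.764 Mbps × 5160 s = 19,422 Mb = 2,428 MB.
Capacity: 32 GiB = 274,878 Mb; 14.15 items → 14 complete.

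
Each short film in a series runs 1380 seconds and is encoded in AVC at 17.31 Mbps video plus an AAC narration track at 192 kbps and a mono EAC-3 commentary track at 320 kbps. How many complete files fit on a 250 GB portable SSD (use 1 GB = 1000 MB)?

Audio total: 192 + 320 = 512 kbps = 0.512 Mbps.
Total bitrate: 17.822 Mbps.
Per item: 17.822 Mbps × 1380 s = 24,594 Mb = 3,074 MB.
Capacity: 250 GB = 2,000,000 Mb; 81.32 items → 81 complete.

81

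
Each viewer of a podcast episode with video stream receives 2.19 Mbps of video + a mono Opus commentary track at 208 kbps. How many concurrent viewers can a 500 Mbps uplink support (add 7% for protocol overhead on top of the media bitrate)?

Audio: 208 kbps = 0.208 Mbps.
Per-viewer media rate: 2.398 Mbps.
On the wire with 7% overhead: 2.566 Mbps.
500 Mbps = 500.0 Mbps; 500.0 / 2.566 = 194.87 → 194 viewers.

194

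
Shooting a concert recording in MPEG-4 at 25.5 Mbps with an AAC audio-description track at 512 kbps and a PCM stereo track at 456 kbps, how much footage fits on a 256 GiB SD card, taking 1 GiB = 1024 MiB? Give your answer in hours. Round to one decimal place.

Audio total: 512 + 456 = 968 kbps = 0.968 Mbps.
Total bitrate: 25.5 + 0.968 = 26.468 Mbps.
Capacity: 256 GiB = 2,199,023 Mb.
Recording time: 2,199,023 / 26.468 = 83,082 s ≈ 23.1 hours.

23.1 hours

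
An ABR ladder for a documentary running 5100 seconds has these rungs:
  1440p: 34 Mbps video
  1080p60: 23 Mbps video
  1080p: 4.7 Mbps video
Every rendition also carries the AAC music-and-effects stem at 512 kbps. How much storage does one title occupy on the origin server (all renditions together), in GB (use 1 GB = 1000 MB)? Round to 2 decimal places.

Audio: 512 kbps = 0.512 Mbps.
Sum of rendition bitrates: (34+0.512) + (23+0.512) + (4.7+0.512) = 63.236 Mbps.
× 5100 s = 322,504 Mb = 40,313 MB = 40.31 GB.

40.31 GB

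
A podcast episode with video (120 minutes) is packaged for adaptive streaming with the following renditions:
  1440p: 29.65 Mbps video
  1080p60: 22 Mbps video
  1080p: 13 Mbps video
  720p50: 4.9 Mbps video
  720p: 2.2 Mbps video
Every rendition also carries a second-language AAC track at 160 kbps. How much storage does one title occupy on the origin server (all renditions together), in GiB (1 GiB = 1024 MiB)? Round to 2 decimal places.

60.81 GiB

120 min = 7200 s
Audio: 160 kbps = 0.160 Mbps.
Sum of rendition bitrates: (29.65+0.160) + (22+0.160) + (13+0.160) + (4.9+0.160) + (2.2+0.160) = 72.550 Mbps.
× 7200 s = 522,360 Mb = 65,295 MB = 60.81 GiB.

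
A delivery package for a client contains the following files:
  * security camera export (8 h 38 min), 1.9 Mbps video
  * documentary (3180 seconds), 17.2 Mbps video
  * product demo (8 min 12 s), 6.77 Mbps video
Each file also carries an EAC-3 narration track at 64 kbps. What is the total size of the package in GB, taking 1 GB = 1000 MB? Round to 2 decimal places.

14.91 GB

Audio: 64 kbps = 0.064 Mbps.
security camera export: 1.964 Mbps × 31080 s = 61041.1 Mb
documentary: 17.264 Mbps × 3180 s = 54899.5 Mb
product demo: 6.834 Mbps × 492 s = 3362.3 Mb
Total: 119303.0 Mb = 14912.9 MB.
= 14.91 GB.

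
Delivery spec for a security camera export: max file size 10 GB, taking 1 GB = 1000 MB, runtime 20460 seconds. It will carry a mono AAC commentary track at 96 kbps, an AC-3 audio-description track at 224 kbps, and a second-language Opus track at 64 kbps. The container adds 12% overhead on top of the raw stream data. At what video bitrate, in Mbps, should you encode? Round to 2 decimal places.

3.11 Mbps

Budget: 10 GB = 80000.0 Mb.
Stream payload after overhead: 80000.0 / 1.12 = 71428.6 Mb.
Total bitrate budget: 71428.6 Mb / 20460 s = 3.491 Mbps.
Audio total: 96 + 224 + 64 = 384 kbps = 0.384 Mbps.
Video: 3.491 − 0.384 = 3.107 Mbps.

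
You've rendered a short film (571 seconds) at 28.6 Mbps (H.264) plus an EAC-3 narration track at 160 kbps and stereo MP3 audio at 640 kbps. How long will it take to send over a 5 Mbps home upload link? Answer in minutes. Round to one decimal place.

Audio total: 160 + 640 = 800 kbps = 0.800 Mbps.
Total bitrate: 29.400 Mbps.
File: 29.400 Mbps × 571 s = 16787.4 Mb.
At 5 Mbps: 16787.4 / 5 = 3357.5 s ≈ 56 minutes.

56.0 minutes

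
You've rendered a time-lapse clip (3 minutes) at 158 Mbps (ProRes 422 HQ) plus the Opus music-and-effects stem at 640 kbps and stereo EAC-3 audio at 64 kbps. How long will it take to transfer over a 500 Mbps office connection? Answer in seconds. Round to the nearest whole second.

3 min = 180 s
Audio total: 640 + 64 = 704 kbps = 0.704 Mbps.
Total bitrate: 158.704 Mbps.
File: 158.704 Mbps × 180 s = 28566.7 Mb.
At 500 Mbps: 28566.7 / 500 = 57.1 s ≈ 57.1 seconds.

57 seconds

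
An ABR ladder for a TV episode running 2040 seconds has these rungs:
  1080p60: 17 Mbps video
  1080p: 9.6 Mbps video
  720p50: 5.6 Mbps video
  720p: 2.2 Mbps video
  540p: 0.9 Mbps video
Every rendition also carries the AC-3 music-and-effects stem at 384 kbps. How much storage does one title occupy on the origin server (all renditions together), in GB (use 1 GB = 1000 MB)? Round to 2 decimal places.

9.49 GB

Audio: 384 kbps = 0.384 Mbps.
Sum of rendition bitrates: (17+0.384) + (9.6+0.384) + (5.6+0.384) + (2.2+0.384) + (0.9+0.384) = 37.220 Mbps.
× 2040 s = 75,929 Mb = 9,491 MB = 9.491 GB.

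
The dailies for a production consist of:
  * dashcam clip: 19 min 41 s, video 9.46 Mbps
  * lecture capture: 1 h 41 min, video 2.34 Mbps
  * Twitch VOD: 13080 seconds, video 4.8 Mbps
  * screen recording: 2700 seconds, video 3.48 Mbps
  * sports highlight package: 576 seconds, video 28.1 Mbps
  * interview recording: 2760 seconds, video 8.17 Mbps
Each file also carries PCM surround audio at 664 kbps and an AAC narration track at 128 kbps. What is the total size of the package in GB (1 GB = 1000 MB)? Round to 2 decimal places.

Audio total: 664 + 128 = 792 kbps = 0.792 Mbps.
dashcam clip: 10.252 Mbps × 1181 s = 12107.6 Mb
lecture capture: 3.132 Mbps × 6060 s = 18979.9 Mb
Twitch VOD: 5.592 Mbps × 13080 s = 73143.4 Mb
screen recording: 4.272 Mbps × 2700 s = 11534.4 Mb
sports highlight package: 28.892 Mbps × 576 s = 16641.8 Mb
interview recording: 8.962 Mbps × 2760 s = 24735.1 Mb
Total: 157142.2 Mb = 19642.8 MB.
= 19.64 GB.

19.64 GB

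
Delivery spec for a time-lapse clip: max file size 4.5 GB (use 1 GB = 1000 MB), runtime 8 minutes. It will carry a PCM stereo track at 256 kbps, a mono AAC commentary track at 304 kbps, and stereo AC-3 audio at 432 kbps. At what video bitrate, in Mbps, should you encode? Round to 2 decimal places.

Budget: 4.5 GB = 36000.0 Mb.
8 min = 480 s
Total bitrate budget: 36000.0 Mb / 480 s = 75.000 Mbps.
Audio total: 256 + 304 + 432 = 992 kbps = 0.992 Mbps.
Video: 75.000 − 0.992 = 74.008 Mbps.

74.01 Mbps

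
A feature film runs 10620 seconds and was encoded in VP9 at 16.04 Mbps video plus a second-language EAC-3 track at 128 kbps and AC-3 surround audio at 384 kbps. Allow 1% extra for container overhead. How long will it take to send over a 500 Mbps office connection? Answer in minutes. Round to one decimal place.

Audio total: 128 + 384 = 512 kbps = 0.512 Mbps.
Total bitrate: 16.552 Mbps.
File: 16.552 Mbps × 10620 s = 175782.2 Mb.
With 1% container overhead: ×1.01. → 177540.1 Mb.
At 500 Mbps: 177540.1 / 500 = 355.1 s ≈ 5.92 minutes.

5.9 minutes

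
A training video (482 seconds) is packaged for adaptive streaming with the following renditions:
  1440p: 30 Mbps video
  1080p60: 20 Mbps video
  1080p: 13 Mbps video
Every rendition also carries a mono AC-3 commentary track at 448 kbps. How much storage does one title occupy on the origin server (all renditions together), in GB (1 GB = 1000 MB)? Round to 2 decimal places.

3.88 GB

Audio: 448 kbps = 0.448 Mbps.
Sum of rendition bitrates: (30+0.448) + (20+0.448) + (13+0.448) = 64.344 Mbps.
× 482 s = 31,014 Mb = 3,877 MB = 3.877 GB.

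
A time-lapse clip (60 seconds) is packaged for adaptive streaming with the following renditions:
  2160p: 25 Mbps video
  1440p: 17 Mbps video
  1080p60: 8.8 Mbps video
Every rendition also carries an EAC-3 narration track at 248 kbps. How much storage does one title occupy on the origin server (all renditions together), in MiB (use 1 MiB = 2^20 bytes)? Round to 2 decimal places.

Audio: 248 kbps = 0.248 Mbps.
Sum of rendition bitrates: (25+0.248) + (17+0.248) + (8.8+0.248) = 51.544 Mbps.
× 60 s = 3,093 Mb = 386.6 MB = 368.7 MiB.

368.67 MiB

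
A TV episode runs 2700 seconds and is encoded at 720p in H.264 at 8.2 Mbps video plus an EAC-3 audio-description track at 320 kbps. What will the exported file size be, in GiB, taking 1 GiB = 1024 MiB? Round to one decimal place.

Audio: 320 kbps = 0.320 Mbps.
Total bitrate: 8.2 + 0.320 = 8.520 Mbps.
Stream data: 8.520 Mbps × 2700 s = 23004.0 Mb.
23,004 Mb = 2,875,500,000 bytes ÷ 1,073,741,824 = 2.678 GiB.

2.7 GiB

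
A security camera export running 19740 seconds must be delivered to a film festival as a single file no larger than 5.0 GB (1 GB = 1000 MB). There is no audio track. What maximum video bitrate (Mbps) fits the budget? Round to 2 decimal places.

Budget: 5.0 GB = 40000.0 Mb.
Total bitrate budget: 40000.0 Mb / 19740 s = 2.026 Mbps.

2.03 Mbps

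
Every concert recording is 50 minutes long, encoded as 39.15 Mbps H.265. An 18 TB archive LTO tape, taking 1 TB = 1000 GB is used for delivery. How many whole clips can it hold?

1226

50 min = 3000 s
Per item: 39.150 Mbps × 3000 s = 117,450 Mb = 14,681 MB.
Capacity: 18 TB = 144,000,000 Mb; 1226.05 items → 1226 complete.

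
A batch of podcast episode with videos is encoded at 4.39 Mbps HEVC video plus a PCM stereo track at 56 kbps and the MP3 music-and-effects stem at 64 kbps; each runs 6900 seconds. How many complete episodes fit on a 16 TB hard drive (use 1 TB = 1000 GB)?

Audio total: 56 + 64 = 120 kbps = 0.120 Mbps.
Total bitrate: 4.510 Mbps.
Per item: 4.510 Mbps × 6900 s = 31,119 Mb = 3,890 MB.
Capacity: 16 TB = 128,000,000 Mb; 4113.24 items → 4113 complete.

4113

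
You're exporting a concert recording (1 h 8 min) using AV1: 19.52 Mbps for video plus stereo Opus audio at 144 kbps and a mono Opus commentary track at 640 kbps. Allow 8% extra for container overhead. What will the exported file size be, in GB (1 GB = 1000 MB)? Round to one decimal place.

1 h 8 min = 68 min = 4080 s
Audio total: 144 + 640 = 784 kbps = 0.784 Mbps.
Total bitrate: 19.52 + 0.784 = 20.304 Mbps.
Stream data: 20.304 Mbps × 4080 s = 82840.3 Mb.
With 8% container overhead: ×1.08.
89,468 Mb ÷ 8 = 11,183 MB → 11.18 GB.

11.2 GB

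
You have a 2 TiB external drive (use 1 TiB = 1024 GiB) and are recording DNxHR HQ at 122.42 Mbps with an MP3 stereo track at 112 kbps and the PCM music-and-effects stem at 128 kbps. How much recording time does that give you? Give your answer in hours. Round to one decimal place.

Audio total: 112 + 128 = 240 kbps = 0.240 Mbps.
Total bitrate: 122.42 + 0.240 = 122.660 Mbps.
Capacity: 2 TiB = 17,592,186 Mb.
Recording time: 17,592,186 / 122.660 = 143,422 s ≈ 39.8 hours.

39.8 hours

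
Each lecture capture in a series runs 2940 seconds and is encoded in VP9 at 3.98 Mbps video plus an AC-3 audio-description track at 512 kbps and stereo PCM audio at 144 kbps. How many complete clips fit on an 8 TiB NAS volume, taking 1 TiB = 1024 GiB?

5162

Audio total: 512 + 144 = 656 kbps = 0.656 Mbps.
Total bitrate: 4.636 Mbps.
Per item: 4.636 Mbps × 2940 s = 13,630 Mb = 1,704 MB.
Capacity: 8 TiB = 70,368,744 Mb; 5162.84 items → 5162 complete.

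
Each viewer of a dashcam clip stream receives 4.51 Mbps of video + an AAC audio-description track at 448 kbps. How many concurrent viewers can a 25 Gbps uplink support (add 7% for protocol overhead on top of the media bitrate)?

Audio: 448 kbps = 0.448 Mbps.
Per-viewer media rate: 4.958 Mbps.
On the wire with 7% overhead: 5.305 Mbps.
25 Gbps = 25,000 Mbps; 25,000 / 5.305 = 4712.48 → 4712 viewers.

4712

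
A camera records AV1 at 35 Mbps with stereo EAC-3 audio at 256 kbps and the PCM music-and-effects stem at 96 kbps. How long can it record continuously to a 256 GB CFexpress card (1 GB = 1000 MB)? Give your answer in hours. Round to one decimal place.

16.1 hours

Audio total: 256 + 96 = 352 kbps = 0.352 Mbps.
Total bitrate: 35 + 0.352 = 35.352 Mbps.
Capacity: 256 GB = 2,048,000 Mb.
Recording time: 2,048,000 / 35.352 = 57,932 s ≈ 16.1 hours.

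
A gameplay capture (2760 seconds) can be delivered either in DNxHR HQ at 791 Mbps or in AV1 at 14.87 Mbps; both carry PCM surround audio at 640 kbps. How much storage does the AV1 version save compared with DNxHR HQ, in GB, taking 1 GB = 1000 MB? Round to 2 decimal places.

Audio: 640 kbps = 0.640 Mbps.
DNxHR HQ: 791.640 Mbps × 2760 s = 2184926.4 Mb = 273.116 GB.
AV1: 15.510 Mbps × 2760 s = 42807.6 Mb = 5.351 GB.
Saving: 273.116 − 5.351 = 267.765 GB.

267.76 GB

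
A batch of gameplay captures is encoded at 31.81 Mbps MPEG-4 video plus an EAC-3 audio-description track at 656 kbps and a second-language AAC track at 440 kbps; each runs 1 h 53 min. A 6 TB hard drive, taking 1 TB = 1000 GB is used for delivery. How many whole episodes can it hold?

1 h 53 min = 113 min = 6780 s
Audio total: 656 + 440 = 1096 kbps = 1.096 Mbps.
Total bitrate: 32.906 Mbps.
Per item: 32.906 Mbps × 6780 s = 223,103 Mb = 27,888 MB.
Capacity: 6 TB = 48,000,000 Mb; 215.15 items → 215 complete.

215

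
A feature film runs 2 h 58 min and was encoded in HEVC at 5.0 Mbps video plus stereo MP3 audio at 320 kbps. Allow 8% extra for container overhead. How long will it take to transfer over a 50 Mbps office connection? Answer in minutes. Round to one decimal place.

20.5 minutes

2 h 58 min = 178 min = 10680 s
Audio: 320 kbps = 0.320 Mbps.
Total bitrate: 5.320 Mbps.
File: 5.320 Mbps × 10680 s = 56817.6 Mb.
With 8% container overhead: ×1.08. → 61363.0 Mb.
At 50 Mbps: 61363.0 / 50 = 1227.3 s ≈ 20.5 minutes.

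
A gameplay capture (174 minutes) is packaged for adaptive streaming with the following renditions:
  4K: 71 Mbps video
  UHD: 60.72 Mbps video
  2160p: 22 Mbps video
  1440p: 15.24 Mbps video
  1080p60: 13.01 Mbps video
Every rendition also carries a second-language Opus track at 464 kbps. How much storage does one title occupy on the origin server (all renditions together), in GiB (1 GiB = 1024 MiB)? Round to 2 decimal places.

174 min = 10440 s
Audio: 464 kbps = 0.464 Mbps.
Sum of rendition bitrates: (71+0.464) + (60.72+0.464) + (22+0.464) + (15.24+0.464) + (13.01+0.464) = 184.290 Mbps.
× 10440 s = 1,923,988 Mb = 240,498 MB = 224.0 GiB.

223.98 GiB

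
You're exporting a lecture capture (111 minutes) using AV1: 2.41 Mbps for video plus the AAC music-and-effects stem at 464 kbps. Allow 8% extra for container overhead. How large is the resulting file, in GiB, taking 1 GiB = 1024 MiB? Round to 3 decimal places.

111 min = 6660 s
Audio: 464 kbps = 0.464 Mbps.
Total bitrate: 2.41 + 0.464 = 2.874 Mbps.
Stream data: 2.874 Mbps × 6660 s = 19140.8 Mb.
With 8% container overhead: ×1.08.
20,672 Mb = 2,584,013,400 bytes ÷ 1,073,741,824 = 2.407 GiB.

2.407 GiB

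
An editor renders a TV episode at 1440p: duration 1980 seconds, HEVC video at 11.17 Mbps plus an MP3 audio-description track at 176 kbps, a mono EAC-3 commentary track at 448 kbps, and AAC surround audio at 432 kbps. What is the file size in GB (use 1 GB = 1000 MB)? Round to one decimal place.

3.0 GB

Audio total: 176 + 448 + 432 = 1056 kbps = 1.056 Mbps.
Total bitrate: 11.17 + 1.056 = 12.226 Mbps.
Stream data: 12.226 Mbps × 1980 s = 24207.5 Mb.
24,207 Mb ÷ 8 = 3,026 MB → 3.026 GB.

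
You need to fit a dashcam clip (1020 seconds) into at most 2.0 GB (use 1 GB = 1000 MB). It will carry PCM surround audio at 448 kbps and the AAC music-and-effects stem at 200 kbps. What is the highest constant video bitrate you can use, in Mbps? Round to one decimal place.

Budget: 2.0 GB = 16000.0 Mb.
Total bitrate budget: 16000.0 Mb / 1020 s = 15.686 Mbps.
Audio total: 448 + 200 = 648 kbps = 0.648 Mbps.
Video: 15.686 − 0.648 = 15.038 Mbps.

15.0 Mbps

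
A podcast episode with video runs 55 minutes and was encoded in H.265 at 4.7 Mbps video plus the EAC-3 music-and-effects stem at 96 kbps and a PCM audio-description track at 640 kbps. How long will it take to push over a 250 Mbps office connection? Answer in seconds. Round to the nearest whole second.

55 min = 3300 s
Audio total: 96 + 640 = 736 kbps = 0.736 Mbps.
Total bitrate: 5.436 Mbps.
File: 5.436 Mbps × 3300 s = 17938.8 Mb.
At 250 Mbps: 17938.8 / 250 = 71.8 s ≈ 71.8 seconds.

72 seconds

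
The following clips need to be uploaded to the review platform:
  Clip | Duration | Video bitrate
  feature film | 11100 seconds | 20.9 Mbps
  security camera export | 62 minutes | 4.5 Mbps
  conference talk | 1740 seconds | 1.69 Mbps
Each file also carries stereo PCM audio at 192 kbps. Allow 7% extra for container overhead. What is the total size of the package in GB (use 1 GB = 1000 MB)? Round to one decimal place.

34.1 GB

Audio: 192 kbps = 0.192 Mbps.
feature film: 21.092 Mbps × 11100 s × 1.07 = 250509.7 Mb
security camera export: 4.692 Mbps × 3720 s × 1.07 = 18676.0 Mb
conference talk: 1.882 Mbps × 1740 s × 1.07 = 3503.9 Mb
Total: 272689.6 Mb = 34086.2 MB.
= 34.09 GB.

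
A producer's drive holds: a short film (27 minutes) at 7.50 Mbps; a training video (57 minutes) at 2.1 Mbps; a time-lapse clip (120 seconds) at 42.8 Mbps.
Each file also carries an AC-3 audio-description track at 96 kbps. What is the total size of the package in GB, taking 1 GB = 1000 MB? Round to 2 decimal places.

Audio: 96 kbps = 0.096 Mbps.
short film: 7.596 Mbps × 1620 s = 12305.5 Mb
training video: 2.196 Mbps × 3420 s = 7510.3 Mb
time-lapse clip: 42.896 Mbps × 120 s = 5147.5 Mb
Total: 24963.4 Mb = 3120.4 MB.
= 3.120 GB.

3.12 GB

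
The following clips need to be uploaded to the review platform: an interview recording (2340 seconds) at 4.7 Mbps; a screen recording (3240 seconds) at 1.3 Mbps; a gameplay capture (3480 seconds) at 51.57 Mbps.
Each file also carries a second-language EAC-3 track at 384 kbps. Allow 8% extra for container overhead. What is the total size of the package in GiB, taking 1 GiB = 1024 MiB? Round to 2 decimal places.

Audio: 384 kbps = 0.384 Mbps.
interview recording: 5.084 Mbps × 2340 s × 1.08 = 12848.3 Mb
screen recording: 1.684 Mbps × 3240 s × 1.08 = 5892.7 Mb
gameplay capture: 51.954 Mbps × 3480 s × 1.08 = 195263.9 Mb
Total: 214004.9 Mb = 26750.6 MB.
= 24.91 GiB.

24.91 GiB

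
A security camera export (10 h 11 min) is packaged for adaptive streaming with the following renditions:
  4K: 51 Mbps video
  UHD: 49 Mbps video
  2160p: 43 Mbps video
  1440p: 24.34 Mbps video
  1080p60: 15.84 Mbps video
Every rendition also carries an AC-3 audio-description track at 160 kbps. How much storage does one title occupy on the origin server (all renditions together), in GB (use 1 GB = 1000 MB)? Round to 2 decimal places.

10 h 11 min = 611 min = 36660 s
Audio: 160 kbps = 0.160 Mbps.
Sum of rendition bitrates: (51+0.160) + (49+0.160) + (43+0.160) + (24.34+0.160) + (15.84+0.160) = 183.980 Mbps.
× 36660 s = 6,744,707 Mb = 843,088 MB = 843.1 GB.

843.09 GB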